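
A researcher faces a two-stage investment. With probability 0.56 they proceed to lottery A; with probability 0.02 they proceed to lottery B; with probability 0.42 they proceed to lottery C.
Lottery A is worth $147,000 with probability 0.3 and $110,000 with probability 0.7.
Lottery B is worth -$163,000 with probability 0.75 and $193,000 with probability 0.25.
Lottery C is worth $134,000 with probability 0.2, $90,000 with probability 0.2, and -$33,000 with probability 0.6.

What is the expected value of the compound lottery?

EV(A) = 0.3 × 147000 + 0.7 × 110000 = 44100 + 77000 = 121100
EV(B) = 0.75 × (-163000) + 0.25 × 193000 = -122250 + 48250 = -74000
EV(C) = 0.2 × 134000 + 0.2 × 90000 + 0.6 × (-33000) = 26800 + 18000 − 19800 = 25000
Overall = 0.56 × 121100 + 0.02 × (-74000) + 0.42 × 25000 = 67816 − 1480 + 10500 = 76836

$76,836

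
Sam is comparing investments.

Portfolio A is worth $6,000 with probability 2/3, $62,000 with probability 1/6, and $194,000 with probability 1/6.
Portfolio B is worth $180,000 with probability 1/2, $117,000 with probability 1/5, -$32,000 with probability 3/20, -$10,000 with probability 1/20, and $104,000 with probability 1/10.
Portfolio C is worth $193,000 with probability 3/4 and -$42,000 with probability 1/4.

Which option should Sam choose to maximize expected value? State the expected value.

Portfolio A = 2/3 × 6000 + 1/6 × 62000 + 1/6 × 194000 = 4000 + 10333.3333 + 32333.3333 = 46666.6667
Portfolio B = 1/2 × 180000 + 1/5 × 117000 + 3/20 × (-32000) + 1/20 × (-10000) + 1/10 × 104000 = 90000 + 23400 − 4800 − 500 + 10400 = 118500
Portfolio C = 3/4 × 193000 + 1/4 × (-42000) = 144750 − 10500 = 134250

Portfolio C ($134,250)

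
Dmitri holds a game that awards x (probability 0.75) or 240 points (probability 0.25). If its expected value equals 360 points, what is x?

x = 400 points

0.75·x + 0.25·240 = 360
0.75·x = 360 − 60 = 300
x = 300 / 0.75 = 400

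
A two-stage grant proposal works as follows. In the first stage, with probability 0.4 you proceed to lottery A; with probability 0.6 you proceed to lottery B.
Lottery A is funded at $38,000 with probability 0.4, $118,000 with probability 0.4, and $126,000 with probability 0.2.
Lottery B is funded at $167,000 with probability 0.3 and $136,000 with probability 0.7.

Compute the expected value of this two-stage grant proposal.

EV(A) = 0.4 × 38000 + 0.4 × 118000 + 0.2 × 126000 = 15200 + 47200 + 25200 = 87600
EV(B) = 0.3 × 167000 + 0.7 × 136000 = 50100 + 95200 = 145300
Overall = 0.4 × 87600 + 0.6 × 145300 = 35040 + 87180 = 122220

$122,220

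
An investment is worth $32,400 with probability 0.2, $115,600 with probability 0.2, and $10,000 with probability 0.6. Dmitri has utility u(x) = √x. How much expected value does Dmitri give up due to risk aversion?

$8,704

E[u] = 0.2·√32400 + 0.2·√115600 + 0.6·√10000 = 0.2·180 + 0.2·340 + 0.6·100 = 164
CE = (164)² = 26896
Risk premium = EV − CE = 35600 − 26896 = 8704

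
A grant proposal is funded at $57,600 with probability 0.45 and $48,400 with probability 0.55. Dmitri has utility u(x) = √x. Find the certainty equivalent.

$52,441

E[u] = 0.45·√57600 + 0.55·√48400 = 0.45·240 + 0.55·220 = 229
CE = (229)² = 52441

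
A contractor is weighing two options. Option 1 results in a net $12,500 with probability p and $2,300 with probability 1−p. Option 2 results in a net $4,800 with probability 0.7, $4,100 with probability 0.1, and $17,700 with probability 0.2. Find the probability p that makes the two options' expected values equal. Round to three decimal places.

EV(Option 2) = 0.7 × 4800 + 0.1 × 4100 + 0.2 × 17700 = 3360 + 410 + 3540 = 7310
p·12500 + (1−p)·2300 = 7310
10200p + 2300 = 7310
p = (7310 − 2300) / 10200

p = 0.491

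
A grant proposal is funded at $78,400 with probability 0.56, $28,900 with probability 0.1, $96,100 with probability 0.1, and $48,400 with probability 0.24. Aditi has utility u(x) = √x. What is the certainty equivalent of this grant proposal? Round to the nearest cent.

$66,357.76

E[u] = 0.56·√78400 + 0.1·√28900 + 0.1·√96100 + 0.24·√48400 = 0.56·280 + 0.1·170 + 0.1·310 + 0.24·220 = 257.6
CE = (257.6)² = 66357.76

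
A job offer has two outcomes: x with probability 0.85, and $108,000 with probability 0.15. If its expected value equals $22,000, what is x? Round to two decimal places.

0.85·x + 0.15·108000 = 22000
0.85·x = 22000 − 16200 = 5800
x = 5800 / 0.85 = 6823.5294

x = $6,823.53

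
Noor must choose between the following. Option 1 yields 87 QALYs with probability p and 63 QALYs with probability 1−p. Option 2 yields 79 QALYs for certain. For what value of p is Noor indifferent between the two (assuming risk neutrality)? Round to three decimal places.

p·87 + (1−p)·63 = 79
24p + 63 = 79
p = (79 − 63) / 24

p = 0.667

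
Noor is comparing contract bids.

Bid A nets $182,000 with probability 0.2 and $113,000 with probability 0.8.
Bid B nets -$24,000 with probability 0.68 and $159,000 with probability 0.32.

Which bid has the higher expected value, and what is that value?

Bid A ($126,800)

Bid A = 0.2 × 182000 + 0.8 × 113000 = 36400 + 90400 = 126800
Bid B = 0.68 × (-24000) + 0.32 × 159000 = -16320 + 50880 = 34560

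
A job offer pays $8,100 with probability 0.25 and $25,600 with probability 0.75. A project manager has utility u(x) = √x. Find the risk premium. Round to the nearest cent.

$918.75

E[u] = 0.25·√8100 + 0.75·√25600 = 0.25·90 + 0.75·160 = 142.5
CE = (142.5)² = 20306.25
Risk premium = EV − CE = 21225 − 20306.25 = 918.75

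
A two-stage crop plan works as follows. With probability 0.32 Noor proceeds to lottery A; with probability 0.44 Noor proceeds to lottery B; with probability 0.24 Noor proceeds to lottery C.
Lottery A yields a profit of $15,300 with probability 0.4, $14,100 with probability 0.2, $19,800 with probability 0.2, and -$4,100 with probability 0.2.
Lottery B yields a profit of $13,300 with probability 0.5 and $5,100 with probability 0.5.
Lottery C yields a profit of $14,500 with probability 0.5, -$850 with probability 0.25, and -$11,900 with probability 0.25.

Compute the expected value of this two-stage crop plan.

EV(A) = 0.4 × 15300 + 0.2 × 14100 + 0.2 × 19800 + 0.2 × (-4100) = 6120 + 2820 + 3960 − 820 = 12080
EV(B) = 0.5 × 13300 + 0.5 × 5100 = 6650 + 2550 = 9200
EV(C) = 0.5 × 14500 + 0.25 × (-850) + 0.25 × (-11900) = 7250 − 212.5 − 2975 = 4062.5
Overall = 0.32 × 12080 + 0.44 × 9200 + 0.24 × 4062.5 = 3865.6 + 4048 + 975 = 8888.6

$8,888.60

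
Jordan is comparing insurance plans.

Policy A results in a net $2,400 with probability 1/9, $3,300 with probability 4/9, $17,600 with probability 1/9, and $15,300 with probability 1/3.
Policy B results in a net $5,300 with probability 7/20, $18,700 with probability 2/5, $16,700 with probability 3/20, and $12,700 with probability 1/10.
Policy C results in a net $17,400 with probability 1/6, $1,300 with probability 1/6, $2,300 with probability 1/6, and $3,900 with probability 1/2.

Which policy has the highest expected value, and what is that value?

Policy A = 1/9 × 2400 + 4/9 × 3300 + 1/9 × 17600 + 1/3 × 15300 = 266.6667 + 1466.6667 + 1955.5556 + 5100 = 8788.8889
Policy B = 7/20 × 5300 + 2/5 × 18700 + 3/20 × 16700 + 1/10 × 12700 = 1855 + 7480 + 2505 + 1270 = 13110
Policy C = 1/6 × 17400 + 1/6 × 1300 + 1/6 × 2300 + 1/2 × 3900 = 2900 + 216.6667 + 383.3333 + 1950 = 5450

Policy B ($13,110)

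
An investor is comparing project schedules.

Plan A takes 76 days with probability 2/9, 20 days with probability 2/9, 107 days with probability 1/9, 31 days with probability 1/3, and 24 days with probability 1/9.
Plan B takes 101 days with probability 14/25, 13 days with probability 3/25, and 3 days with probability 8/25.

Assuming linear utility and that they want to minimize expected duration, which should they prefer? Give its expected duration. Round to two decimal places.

Plan A (46.22 days)

Plan A = 2/9 × 76 + 2/9 × 20 + 1/9 × 107 + 1/3 × 31 + 1/9 × 24 = 16.8889 + 4.4444 + 11.8889 + 10.3333 + 2.6667 = 46.2222
Plan B = 14/25 × 101 + 3/25 × 13 + 8/25 × 3 = 56.56 + 1.56 + 0.96 = 59.08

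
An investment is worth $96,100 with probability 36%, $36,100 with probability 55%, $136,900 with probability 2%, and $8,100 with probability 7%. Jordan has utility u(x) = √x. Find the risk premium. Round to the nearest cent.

E[u] = 0.36·√96100 + 0.55·√36100 + 0.02·√136900 + 0.07·√8100 = 0.36·310 + 0.55·190 + 0.02·370 + 0.07·90 = 229.8
CE = (229.8)² = 52808.04
Risk premium = EV − CE = 57756 − 52808.04 = 4947.96

$4,947.96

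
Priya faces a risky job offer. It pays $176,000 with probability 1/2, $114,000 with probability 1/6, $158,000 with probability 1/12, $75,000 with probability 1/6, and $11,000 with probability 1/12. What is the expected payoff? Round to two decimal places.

$133,583.33

EV = 1/2 × 176000 + 1/6 × 114000 + 1/12 × 158000 + 1/6 × 75000 + 1/12 × 11000 = 88000 + 19000 + 13166.6667 + 12500 + 916.6667 = 133583.3333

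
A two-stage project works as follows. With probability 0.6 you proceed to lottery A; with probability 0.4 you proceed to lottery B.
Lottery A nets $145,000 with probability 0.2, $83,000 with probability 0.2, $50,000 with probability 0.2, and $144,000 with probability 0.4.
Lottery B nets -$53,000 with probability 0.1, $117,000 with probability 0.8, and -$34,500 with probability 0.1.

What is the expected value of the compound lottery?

$101,860

EV(A) = 0.2 × 145000 + 0.2 × 83000 + 0.2 × 50000 + 0.4 × 144000 = 29000 + 16600 + 10000 + 57600 = 113200
EV(B) = 0.1 × (-53000) + 0.8 × 117000 + 0.1 × (-34500) = -5300 + 93600 − 3450 = 84850
Overall = 0.6 × 113200 + 0.4 × 84850 = 67920 + 33940 = 101860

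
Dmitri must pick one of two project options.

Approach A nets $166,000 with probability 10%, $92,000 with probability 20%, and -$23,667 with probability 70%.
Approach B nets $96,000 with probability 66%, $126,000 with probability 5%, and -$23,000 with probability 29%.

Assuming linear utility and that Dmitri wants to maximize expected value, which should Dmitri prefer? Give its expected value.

Approach A = 0.1 × 166000 + 0.2 × 92000 + 0.7 × (-23667) = 16600 + 18400 − 16566.9 = 18433.1
Approach B = 0.66 × 96000 + 0.05 × 126000 + 0.29 × (-23000) = 63360 + 6300 − 6670 = 62990

Approach B ($62,990)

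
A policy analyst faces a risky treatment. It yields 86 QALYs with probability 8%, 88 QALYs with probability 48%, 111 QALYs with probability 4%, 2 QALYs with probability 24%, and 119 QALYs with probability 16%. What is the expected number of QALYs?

73.08 QALYs

EV = 0.08 × 86 + 0.48 × 88 + 0.04 × 111 + 0.24 × 2 + 0.16 × 119 = 6.88 + 42.24 + 4.44 + 0.48 + 19.04 = 73.08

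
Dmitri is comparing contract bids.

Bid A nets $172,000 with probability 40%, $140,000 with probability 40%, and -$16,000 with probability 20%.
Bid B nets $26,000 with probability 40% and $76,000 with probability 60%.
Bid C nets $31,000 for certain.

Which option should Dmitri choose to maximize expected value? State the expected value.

Bid A ($121,600)

Bid A = 0.4 × 172000 + 0.4 × 140000 + 0.2 × (-16000) = 68800 + 56000 − 3200 = 121600
Bid B = 0.4 × 26000 + 0.6 × 76000 = 10400 + 45600 = 56000
Bid C: 31000 (certain)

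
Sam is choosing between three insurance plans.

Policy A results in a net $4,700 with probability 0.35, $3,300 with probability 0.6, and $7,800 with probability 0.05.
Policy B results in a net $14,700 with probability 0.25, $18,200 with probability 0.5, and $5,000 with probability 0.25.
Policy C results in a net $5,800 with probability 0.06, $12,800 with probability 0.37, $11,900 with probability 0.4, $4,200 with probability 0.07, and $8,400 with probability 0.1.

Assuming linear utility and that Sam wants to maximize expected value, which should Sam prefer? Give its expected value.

Policy B ($14,025)

Policy A = 0.35 × 4700 + 0.6 × 3300 + 0.05 × 7800 = 1645 + 1980 + 390 = 4015
Policy B = 0.25 × 14700 + 0.5 × 18200 + 0.25 × 5000 = 3675 + 9100 + 1250 = 14025
Policy C = 0.06 × 5800 + 0.37 × 12800 + 0.4 × 11900 + 0.07 × 4200 + 0.1 × 8400 = 348 + 4736 + 4760 + 294 + 840 = 10978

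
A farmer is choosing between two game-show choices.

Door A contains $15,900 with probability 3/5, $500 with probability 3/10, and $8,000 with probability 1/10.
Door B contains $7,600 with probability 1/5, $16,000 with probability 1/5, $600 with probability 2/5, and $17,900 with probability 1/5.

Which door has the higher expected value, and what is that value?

Door A = 3/5 × 15900 + 3/10 × 500 + 1/10 × 8000 = 9540 + 150 + 800 = 10490
Door B = 1/5 × 7600 + 1/5 × 16000 + 2/5 × 600 + 1/5 × 17900 = 1520 + 3200 + 240 + 3580 = 8540

Door A ($10,490)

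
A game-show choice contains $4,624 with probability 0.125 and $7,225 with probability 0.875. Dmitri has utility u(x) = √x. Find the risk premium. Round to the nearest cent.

$31.61

E[u] = 0.125·√4624 + 0.875·√7225 = 0.125·68 + 0.875·85 = 82.875
CE = (82.875)² = 6868.265625
Risk premium = EV − CE = 6899.875 − 6868.265625 = 31.609375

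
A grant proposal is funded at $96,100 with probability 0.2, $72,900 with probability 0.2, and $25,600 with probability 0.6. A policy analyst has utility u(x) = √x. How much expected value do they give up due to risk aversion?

E[u] = 0.2·√96100 + 0.2·√72900 + 0.6·√25600 = 0.2·310 + 0.2·270 + 0.6·160 = 212
CE = (212)² = 44944
Risk premium = EV − CE = 49160 − 44944 = 4216

$4,216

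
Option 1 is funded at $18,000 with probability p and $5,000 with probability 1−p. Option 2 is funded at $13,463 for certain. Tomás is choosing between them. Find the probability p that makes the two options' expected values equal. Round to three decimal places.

p·18000 + (1−p)·5000 = 13463
13000p + 5000 = 13463
p = (13463 − 5000) / 13000

p = 0.651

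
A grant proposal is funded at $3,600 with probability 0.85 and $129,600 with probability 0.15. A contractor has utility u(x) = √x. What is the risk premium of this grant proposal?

E[u] = 0.85·√3600 + 0.15·√129600 = 0.85·60 + 0.15·360 = 105
CE = (105)² = 11025
Risk premium = EV − CE = 22500 − 11025 = 11475

$11,475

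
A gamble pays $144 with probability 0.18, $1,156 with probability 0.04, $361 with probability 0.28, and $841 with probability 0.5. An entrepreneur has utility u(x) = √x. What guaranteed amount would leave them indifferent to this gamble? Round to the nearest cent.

$544.76

E[u] = 0.18·√144 + 0.04·√1156 + 0.28·√361 + 0.5·√841 = 0.18·12 + 0.04·34 + 0.28·19 + 0.5·29 = 23.34
CE = (23.34)² = 544.7556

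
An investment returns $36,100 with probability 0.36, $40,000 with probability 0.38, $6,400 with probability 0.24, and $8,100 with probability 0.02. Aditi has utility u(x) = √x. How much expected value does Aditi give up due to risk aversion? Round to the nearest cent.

E[u] = 0.36·√36100 + 0.38·√40000 + 0.24·√6400 + 0.02·√8100 = 0.36·190 + 0.38·200 + 0.24·80 + 0.02·90 = 165.4
CE = (165.4)² = 27357.16
Risk premium = EV − CE = 29894 − 27357.16 = 2536.84

$2,536.84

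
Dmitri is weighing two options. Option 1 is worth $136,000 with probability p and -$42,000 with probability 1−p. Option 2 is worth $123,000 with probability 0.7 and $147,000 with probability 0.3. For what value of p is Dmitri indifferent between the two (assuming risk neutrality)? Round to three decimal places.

EV(Option 2) = 0.7 × 123000 + 0.3 × 147000 = 86100 + 44100 = 130200
p·136000 + (1−p)·(-42000) = 130200
178000p − 42000 = 130200
p = (130200 + 42000) / 178000

p = 0.967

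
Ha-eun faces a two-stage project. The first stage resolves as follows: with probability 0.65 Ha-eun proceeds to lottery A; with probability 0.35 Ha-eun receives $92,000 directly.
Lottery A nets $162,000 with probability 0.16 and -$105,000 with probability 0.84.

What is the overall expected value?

EV(A) = 0.16 × 162000 + 0.84 × (-105000) = 25920 − 88200 = -62280
Branch B: 92000 (certain)
Overall = 0.65 × (-62280) + 0.35 × 92000 = -40482 + 32200 = -8282

-$8,282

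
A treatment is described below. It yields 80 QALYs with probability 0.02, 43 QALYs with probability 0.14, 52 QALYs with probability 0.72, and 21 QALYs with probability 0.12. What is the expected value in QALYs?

EV = 0.02 × 80 + 0.14 × 43 + 0.72 × 52 + 0.12 × 21 = 1.6 + 6.02 + 37.44 + 2.52 = 47.58

47.58 QALYs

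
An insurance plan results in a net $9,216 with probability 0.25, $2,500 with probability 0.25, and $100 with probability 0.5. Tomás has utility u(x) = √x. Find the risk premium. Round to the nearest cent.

$1,256.75

E[u] = 0.25·√9216 + 0.25·√2500 + 0.5·√100 = 0.25·96 + 0.25·50 + 0.5·10 = 41.5
CE = (41.5)² = 1722.25
Risk premium = EV − CE = 2979 − 1722.25 = 1256.75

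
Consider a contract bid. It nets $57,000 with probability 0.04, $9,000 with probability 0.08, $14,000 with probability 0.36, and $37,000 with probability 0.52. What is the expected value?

$27,280

EV = 0.04 × 57000 + 0.08 × 9000 + 0.36 × 14000 + 0.52 × 37000 = 2280 + 720 + 5040 + 19240 = 27280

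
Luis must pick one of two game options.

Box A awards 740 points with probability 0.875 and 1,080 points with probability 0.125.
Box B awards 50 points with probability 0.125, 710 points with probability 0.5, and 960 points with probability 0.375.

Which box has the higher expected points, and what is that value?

Box A (782.5 points)

Box A = 0.875 × 740 + 0.125 × 1080 = 647.5 + 135 = 782.5
Box B = 0.125 × 50 + 0.5 × 710 + 0.375 × 960 = 6.25 + 355 + 360 = 721.25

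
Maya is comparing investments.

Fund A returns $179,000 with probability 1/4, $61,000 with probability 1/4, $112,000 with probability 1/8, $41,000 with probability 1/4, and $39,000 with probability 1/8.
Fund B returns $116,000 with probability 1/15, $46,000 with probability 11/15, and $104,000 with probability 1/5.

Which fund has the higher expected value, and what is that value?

Fund A = 1/4 × 179000 + 1/4 × 61000 + 1/8 × 112000 + 1/4 × 41000 + 1/8 × 39000 = 44750 + 15250 + 14000 + 10250 + 4875 = 89125
Fund B = 1/15 × 116000 + 11/15 × 46000 + 1/5 × 104000 = 7733.3333 + 33733.3333 + 20800 = 62266.6667

Fund A ($89,125)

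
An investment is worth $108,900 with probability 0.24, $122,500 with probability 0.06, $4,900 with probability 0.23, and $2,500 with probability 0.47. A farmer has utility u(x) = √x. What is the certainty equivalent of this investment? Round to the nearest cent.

E[u] = 0.24·√108900 + 0.06·√122500 + 0.23·√4900 + 0.47·√2500 = 0.24·330 + 0.06·350 + 0.23·70 + 0.47·50 = 139.8
CE = (139.8)² = 19544.04

$19,544.04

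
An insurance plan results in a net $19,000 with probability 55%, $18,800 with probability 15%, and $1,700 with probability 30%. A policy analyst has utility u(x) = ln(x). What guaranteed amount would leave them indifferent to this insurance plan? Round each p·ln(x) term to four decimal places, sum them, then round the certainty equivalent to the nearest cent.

E[u] = 0.55·ln(19000) + 0.15·ln(18800) + 0.3·ln(1700) = 5.4187 + 1.4762 + 2.2315 = 9.1264
CE = e^9.1264 ≈ 9194.86

$9,194.86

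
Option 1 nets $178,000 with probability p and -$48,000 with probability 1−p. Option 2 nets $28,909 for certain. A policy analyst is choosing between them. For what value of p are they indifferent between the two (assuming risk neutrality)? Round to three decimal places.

p = 0.340

p·178000 + (1−p)·(-48000) = 28909
226000p − 48000 = 28909
p = (28909 + 48000) / 226000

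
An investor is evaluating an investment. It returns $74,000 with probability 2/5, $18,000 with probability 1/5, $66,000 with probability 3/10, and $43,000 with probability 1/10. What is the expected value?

$57,300

EV = 2/5 × 74000 + 1/5 × 18000 + 3/10 × 66000 + 1/10 × 43000 = 29600 + 3600 + 19800 + 4300 = 57300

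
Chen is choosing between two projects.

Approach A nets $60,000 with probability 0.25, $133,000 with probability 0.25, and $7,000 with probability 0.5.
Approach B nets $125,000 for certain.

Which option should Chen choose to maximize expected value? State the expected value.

Approach B ($125,000)

Approach A = 0.25 × 60000 + 0.25 × 133000 + 0.5 × 7000 = 15000 + 33250 + 3500 = 51750
Approach B: 125000 (certain)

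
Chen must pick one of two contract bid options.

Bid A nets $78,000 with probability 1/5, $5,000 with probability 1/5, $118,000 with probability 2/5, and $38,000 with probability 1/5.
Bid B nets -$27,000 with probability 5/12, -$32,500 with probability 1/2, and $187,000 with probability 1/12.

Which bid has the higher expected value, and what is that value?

Bid A = 1/5 × 78000 + 1/5 × 5000 + 2/5 × 118000 + 1/5 × 38000 = 15600 + 1000 + 47200 + 7600 = 71400
Bid B = 5/12 × (-27000) + 1/2 × (-32500) + 1/12 × 187000 = -11250 − 16250 + 15583.3333 = -11916.6667

Bid A ($71,400)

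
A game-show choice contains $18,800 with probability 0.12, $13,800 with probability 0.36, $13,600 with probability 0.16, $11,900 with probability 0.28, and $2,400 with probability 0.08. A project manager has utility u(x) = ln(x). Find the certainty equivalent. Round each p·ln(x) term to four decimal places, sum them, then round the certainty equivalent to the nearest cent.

E[u] = 0.12·ln(18800) + 0.36·ln(13800) + 0.16·ln(13600) + 0.28·ln(11900) + 0.08·ln(2400) = 1.1810 + 3.4317 + 1.5229 + 2.6276 + 0.6227 = 9.3859
CE = e^9.3859 ≈ 11919.13

$11,919.13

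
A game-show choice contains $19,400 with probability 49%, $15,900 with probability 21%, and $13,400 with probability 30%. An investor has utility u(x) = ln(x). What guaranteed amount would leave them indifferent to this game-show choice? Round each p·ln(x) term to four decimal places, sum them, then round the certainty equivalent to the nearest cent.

$16,652.24

E[u] = 0.49·ln(19400) + 0.21·ln(15900) + 0.3·ln(13400) = 4.8378 + 2.0316 + 2.8509 = 9.7203
CE = e^9.7203 ≈ 16652.24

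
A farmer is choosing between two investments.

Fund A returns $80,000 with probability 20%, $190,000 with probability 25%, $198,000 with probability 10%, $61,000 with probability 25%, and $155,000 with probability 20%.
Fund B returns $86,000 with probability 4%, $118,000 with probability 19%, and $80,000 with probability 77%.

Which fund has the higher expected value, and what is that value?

Fund A ($129,550)

Fund A = 0.2 × 80000 + 0.25 × 190000 + 0.1 × 198000 + 0.25 × 61000 + 0.2 × 155000 = 16000 + 47500 + 19800 + 15250 + 31000 = 129550
Fund B = 0.04 × 86000 + 0.19 × 118000 + 0.77 × 80000 = 3440 + 22420 + 61600 = 87460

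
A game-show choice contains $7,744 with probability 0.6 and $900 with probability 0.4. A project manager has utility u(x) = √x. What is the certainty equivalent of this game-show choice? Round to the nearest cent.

E[u] = 0.6·√7744 + 0.4·√900 = 0.6·88 + 0.4·30 = 64.8
CE = (64.8)² = 4199.04

$4,199.04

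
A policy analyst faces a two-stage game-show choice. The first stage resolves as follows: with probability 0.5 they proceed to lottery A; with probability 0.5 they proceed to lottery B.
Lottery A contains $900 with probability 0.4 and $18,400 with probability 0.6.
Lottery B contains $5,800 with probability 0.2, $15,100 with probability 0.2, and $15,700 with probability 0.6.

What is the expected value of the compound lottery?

$12,500

EV(A) = 0.4 × 900 + 0.6 × 18400 = 360 + 11040 = 11400
EV(B) = 0.2 × 5800 + 0.2 × 15100 + 0.6 × 15700 = 1160 + 3020 + 9420 = 13600
Overall = 0.5 × 11400 + 0.5 × 13600 = 5700 + 6800 = 12500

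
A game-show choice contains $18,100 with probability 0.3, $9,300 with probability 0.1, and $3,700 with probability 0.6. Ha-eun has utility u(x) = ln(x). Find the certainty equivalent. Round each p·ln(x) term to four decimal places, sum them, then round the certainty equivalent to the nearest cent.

E[u] = 0.3·ln(18100) + 0.1·ln(9300) + 0.6·ln(3700) = 2.9411 + 0.9138 + 4.9297 = 8.7846
CE = e^8.7846 ≈ 6532.86

$6,532.86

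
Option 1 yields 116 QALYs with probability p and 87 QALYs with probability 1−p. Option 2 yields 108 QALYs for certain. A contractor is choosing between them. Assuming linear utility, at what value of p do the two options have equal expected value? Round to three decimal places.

p = 0.724

p·116 + (1−p)·87 = 108
29p + 87 = 108
p = (108 − 87) / 29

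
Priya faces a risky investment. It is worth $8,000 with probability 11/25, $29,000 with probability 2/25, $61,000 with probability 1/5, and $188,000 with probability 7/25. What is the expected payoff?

$70,680

EV = 11/25 × 8000 + 2/25 × 29000 + 1/5 × 61000 + 7/25 × 188000 = 3520 + 2320 + 12200 + 52640 = 70680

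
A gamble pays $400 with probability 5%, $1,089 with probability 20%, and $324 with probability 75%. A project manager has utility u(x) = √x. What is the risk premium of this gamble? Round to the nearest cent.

$35.59

E[u] = 0.05·√400 + 0.2·√1089 + 0.75·√324 = 0.05·20 + 0.2·33 + 0.75·18 = 21.1
CE = (21.1)² = 445.21
Risk premium = EV − CE = 480.8 − 445.21 = 35.59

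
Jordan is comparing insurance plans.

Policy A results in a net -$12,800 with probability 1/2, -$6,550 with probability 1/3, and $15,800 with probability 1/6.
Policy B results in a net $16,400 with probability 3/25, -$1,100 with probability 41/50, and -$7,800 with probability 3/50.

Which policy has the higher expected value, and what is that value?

Policy A = 1/2 × (-12800) + 1/3 × (-6550) + 1/6 × 15800 = -6400 − 2183.3333 + 2633.3333 = -5950
Policy B = 3/25 × 16400 + 41/50 × (-1100) + 3/50 × (-7800) = 1968 − 902 − 468 = 598

Policy B ($598)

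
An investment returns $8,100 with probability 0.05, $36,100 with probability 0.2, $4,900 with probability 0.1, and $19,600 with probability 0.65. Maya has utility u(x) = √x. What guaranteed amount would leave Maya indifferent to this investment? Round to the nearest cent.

$19,740.25

E[u] = 0.05·√8100 + 0.2·√36100 + 0.1·√4900 + 0.65·√19600 = 0.05·90 + 0.2·190 + 0.1·70 + 0.65·140 = 140.5
CE = (140.5)² = 19740.25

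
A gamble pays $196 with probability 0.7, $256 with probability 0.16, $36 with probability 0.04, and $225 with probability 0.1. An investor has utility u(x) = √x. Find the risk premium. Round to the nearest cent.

$3.29

E[u] = 0.7·√196 + 0.16·√256 + 0.04·√36 + 0.1·√225 = 0.7·14 + 0.16·16 + 0.04·6 + 0.1·15 = 14.1
CE = (14.1)² = 198.81
Risk premium = EV − CE = 202.1 − 198.81 = 3.29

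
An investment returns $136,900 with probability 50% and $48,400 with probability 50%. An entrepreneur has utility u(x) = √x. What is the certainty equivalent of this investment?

$87,025

E[u] = 0.5·√136900 + 0.5·√48400 = 0.5·370 + 0.5·220 = 295
CE = (295)² = 87025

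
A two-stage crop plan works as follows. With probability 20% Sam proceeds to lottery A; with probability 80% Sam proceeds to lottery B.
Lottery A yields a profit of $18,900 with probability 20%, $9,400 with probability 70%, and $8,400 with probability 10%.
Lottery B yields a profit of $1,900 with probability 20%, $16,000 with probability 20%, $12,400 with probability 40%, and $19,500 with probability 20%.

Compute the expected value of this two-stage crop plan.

EV(A) = 0.2 × 18900 + 0.7 × 9400 + 0.1 × 8400 = 3780 + 6580 + 840 = 11200
EV(B) = 0.2 × 1900 + 0.2 × 16000 + 0.4 × 12400 + 0.2 × 19500 = 380 + 3200 + 4960 + 3900 = 12440
Overall = 0.2 × 11200 + 0.8 × 12440 = 2240 + 9952 = 12192

$12,192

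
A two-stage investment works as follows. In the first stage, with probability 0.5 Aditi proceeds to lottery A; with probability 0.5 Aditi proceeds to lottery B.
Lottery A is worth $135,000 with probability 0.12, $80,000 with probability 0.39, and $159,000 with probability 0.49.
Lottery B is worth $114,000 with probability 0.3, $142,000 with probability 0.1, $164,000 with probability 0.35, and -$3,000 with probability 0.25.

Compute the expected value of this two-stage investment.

$115,180

EV(A) = 0.12 × 135000 + 0.39 × 80000 + 0.49 × 159000 = 16200 + 31200 + 77910 = 125310
EV(B) = 0.3 × 114000 + 0.1 × 142000 + 0.35 × 164000 + 0.25 × (-3000) = 34200 + 14200 + 57400 − 750 = 105050
Overall = 0.5 × 125310 + 0.5 × 105050 = 62655 + 52525 = 115180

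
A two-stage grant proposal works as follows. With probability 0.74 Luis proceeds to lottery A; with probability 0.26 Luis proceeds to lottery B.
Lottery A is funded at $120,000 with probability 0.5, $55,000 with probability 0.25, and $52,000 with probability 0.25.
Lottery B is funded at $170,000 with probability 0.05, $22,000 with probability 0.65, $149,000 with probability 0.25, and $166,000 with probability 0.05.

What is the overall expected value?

EV(A) = 0.5 × 120000 + 0.25 × 55000 + 0.25 × 52000 = 60000 + 13750 + 13000 = 86750
EV(B) = 0.05 × 170000 + 0.65 × 22000 + 0.25 × 149000 + 0.05 × 166000 = 8500 + 14300 + 37250 + 8300 = 68350
Overall = 0.74 × 86750 + 0.26 × 68350 = 64195 + 17771 = 81966

$81,966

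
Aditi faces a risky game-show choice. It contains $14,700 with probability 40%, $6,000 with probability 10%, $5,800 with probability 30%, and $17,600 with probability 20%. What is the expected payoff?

EV = 0.4 × 14700 + 0.1 × 6000 + 0.3 × 5800 + 0.2 × 17600 = 5880 + 600 + 1740 + 3520 = 11740

$11,740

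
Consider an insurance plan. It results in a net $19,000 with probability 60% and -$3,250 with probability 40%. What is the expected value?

$10,100

EV = 0.6 × 19000 + 0.4 × (-3250) = 11400 − 1300 = 10100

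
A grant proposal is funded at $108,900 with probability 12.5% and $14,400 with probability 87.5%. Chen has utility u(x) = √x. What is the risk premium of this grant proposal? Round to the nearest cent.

E[u] = 0.125·√108900 + 0.875·√14400 = 0.125·330 + 0.875·120 = 146.25
CE = (146.25)² = 21389.0625
Risk premium = EV − CE = 26212.5 − 21389.0625 = 4823.4375

$4,823.44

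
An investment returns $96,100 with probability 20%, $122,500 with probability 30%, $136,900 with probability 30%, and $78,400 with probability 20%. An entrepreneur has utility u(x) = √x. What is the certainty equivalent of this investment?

$111,556

E[u] = 0.2·√96100 + 0.3·√122500 + 0.3·√136900 + 0.2·√78400 = 0.2·310 + 0.3·350 + 0.3·370 + 0.2·280 = 334
CE = (334)² = 111556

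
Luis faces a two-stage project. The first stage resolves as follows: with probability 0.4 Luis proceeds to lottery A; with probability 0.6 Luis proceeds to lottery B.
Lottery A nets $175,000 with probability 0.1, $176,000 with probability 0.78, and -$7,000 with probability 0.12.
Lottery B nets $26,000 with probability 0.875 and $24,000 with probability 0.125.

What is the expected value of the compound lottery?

EV(A) = 0.1 × 175000 + 0.78 × 176000 + 0.12 × (-7000) = 17500 + 137280 − 840 = 153940
EV(B) = 0.875 × 26000 + 0.125 × 24000 = 22750 + 3000 = 25750
Overall = 0.4 × 153940 + 0.6 × 25750 = 61576 + 15450 = 77026

$77,026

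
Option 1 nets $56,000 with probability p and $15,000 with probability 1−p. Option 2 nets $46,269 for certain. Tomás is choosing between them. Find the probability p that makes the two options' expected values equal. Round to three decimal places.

p·56000 + (1−p)·15000 = 46269
41000p + 15000 = 46269
p = (46269 − 15000) / 41000

p = 0.763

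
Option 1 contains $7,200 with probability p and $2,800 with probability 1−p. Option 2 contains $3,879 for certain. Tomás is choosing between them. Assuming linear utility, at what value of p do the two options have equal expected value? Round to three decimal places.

p = 0.245

p·7200 + (1−p)·2800 = 3879
4400p + 2800 = 3879
p = (3879 − 2800) / 4400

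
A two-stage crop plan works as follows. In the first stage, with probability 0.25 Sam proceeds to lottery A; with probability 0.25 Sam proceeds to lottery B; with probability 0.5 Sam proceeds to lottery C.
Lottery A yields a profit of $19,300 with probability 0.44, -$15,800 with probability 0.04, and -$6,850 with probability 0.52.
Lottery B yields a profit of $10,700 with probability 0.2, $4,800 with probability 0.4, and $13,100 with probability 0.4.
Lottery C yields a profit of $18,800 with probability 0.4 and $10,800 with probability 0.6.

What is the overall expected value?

EV(A) = 0.44 × 19300 + 0.04 × (-15800) + 0.52 × (-6850) = 8492 − 632 − 3562 = 4298
EV(B) = 0.2 × 10700 + 0.4 × 4800 + 0.4 × 13100 = 2140 + 1920 + 5240 = 9300
EV(C) = 0.4 × 18800 + 0.6 × 10800 = 7520 + 6480 = 14000
Overall = 0.25 × 4298 + 0.25 × 9300 + 0.5 × 14000 = 1074.5 + 2325 + 7000 = 10399.5

$10,399.50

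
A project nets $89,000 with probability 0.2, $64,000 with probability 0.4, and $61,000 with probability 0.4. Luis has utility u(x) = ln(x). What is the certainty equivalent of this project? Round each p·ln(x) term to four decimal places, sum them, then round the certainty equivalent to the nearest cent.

E[u] = 0.2·ln(89000) + 0.4·ln(64000) + 0.4·ln(61000) = 2.2793 + 4.4267 + 4.4075 = 11.1135
CE = e^11.1135 ≈ 67070.53

$67,070.53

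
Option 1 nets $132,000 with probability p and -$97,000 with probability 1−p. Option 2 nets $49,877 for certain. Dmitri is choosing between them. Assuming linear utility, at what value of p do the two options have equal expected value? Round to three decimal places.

p = 0.641

p·132000 + (1−p)·(-97000) = 49877
229000p − 97000 = 49877
p = (49877 + 97000) / 229000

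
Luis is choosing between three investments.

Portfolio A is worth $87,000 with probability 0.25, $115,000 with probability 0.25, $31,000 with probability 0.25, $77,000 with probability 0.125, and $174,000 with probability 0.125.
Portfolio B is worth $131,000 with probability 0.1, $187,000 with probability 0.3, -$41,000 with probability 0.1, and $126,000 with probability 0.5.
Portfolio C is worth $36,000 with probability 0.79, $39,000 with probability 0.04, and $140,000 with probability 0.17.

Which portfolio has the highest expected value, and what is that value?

Portfolio B ($128,100)

Portfolio A = 0.25 × 87000 + 0.25 × 115000 + 0.25 × 31000 + 0.125 × 77000 + 0.125 × 174000 = 21750 + 28750 + 7750 + 9625 + 21750 = 89625
Portfolio B = 0.1 × 131000 + 0.3 × 187000 + 0.1 × (-41000) + 0.5 × 126000 = 13100 + 56100 − 4100 + 63000 = 128100
Portfolio C = 0.79 × 36000 + 0.04 × 39000 + 0.17 × 140000 = 28440 + 1560 + 23800 = 53800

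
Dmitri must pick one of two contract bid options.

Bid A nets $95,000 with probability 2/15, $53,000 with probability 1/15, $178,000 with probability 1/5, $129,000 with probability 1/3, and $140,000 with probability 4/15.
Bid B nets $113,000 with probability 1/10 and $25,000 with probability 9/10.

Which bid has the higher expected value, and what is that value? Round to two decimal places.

Bid A = 2/15 × 95000 + 1/15 × 53000 + 1/5 × 178000 + 1/3 × 129000 + 4/15 × 140000 = 12666.6667 + 3533.3333 + 35600 + 43000 + 37333.3333 = 132133.3333
Bid B = 1/10 × 113000 + 9/10 × 25000 = 11300 + 22500 = 33800

Bid A ($132,133.33)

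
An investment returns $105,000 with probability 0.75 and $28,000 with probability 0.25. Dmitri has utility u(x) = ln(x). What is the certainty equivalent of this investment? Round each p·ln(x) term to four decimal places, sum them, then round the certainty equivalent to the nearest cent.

$75,455.62

E[u] = 0.75·ln(105000) + 0.25·ln(28000) = 8.6713 + 2.5600 = 11.2313
CE = e^11.2313 ≈ 75455.62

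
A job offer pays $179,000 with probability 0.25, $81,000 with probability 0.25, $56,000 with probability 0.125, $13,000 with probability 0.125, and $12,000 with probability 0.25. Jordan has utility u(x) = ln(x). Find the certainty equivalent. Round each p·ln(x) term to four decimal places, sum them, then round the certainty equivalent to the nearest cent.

$46,550.82

E[u] = 0.25·ln(179000) + 0.25·ln(81000) + 0.125·ln(56000) + 0.125·ln(13000) + 0.25·ln(12000) = 3.0238 + 2.8256 + 1.3666 + 1.1841 + 2.3482 = 10.7483
CE = e^10.7483 ≈ 46550.82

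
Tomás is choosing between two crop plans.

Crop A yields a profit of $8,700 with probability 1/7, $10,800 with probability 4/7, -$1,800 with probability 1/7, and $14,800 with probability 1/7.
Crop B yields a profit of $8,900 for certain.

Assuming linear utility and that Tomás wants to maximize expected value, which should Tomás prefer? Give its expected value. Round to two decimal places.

Crop A = 1/7 × 8700 + 4/7 × 10800 + 1/7 × (-1800) + 1/7 × 14800 = 1242.8571 + 6171.4286 − 257.1429 + 2114.2857 = 9271.4286
Crop B: 8900 (certain)

Crop A ($9,271.43)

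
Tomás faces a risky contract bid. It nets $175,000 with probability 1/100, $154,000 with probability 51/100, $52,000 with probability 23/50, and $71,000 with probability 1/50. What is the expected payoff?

EV = 1/100 × 175000 + 51/100 × 154000 + 23/50 × 52000 + 1/50 × 71000 = 1750 + 78540 + 23920 + 1420 = 105630

$105,630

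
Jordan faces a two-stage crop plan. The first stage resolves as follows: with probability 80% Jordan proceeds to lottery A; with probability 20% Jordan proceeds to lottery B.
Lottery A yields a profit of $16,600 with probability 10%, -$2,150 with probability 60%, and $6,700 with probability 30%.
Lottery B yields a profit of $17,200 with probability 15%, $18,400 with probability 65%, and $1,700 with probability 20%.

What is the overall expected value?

EV(A) = 0.1 × 16600 + 0.6 × (-2150) + 0.3 × 6700 = 1660 − 1290 + 2010 = 2380
EV(B) = 0.15 × 17200 + 0.65 × 18400 + 0.2 × 1700 = 2580 + 11960 + 340 = 14880
Overall = 0.8 × 2380 + 0.2 × 14880 = 1904 + 2976 = 4880

$4,880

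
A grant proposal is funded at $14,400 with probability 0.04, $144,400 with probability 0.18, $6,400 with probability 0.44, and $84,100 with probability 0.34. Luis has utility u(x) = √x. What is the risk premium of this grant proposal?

$15,129

E[u] = 0.04·√14400 + 0.18·√144400 + 0.44·√6400 + 0.34·√84100 = 0.04·120 + 0.18·380 + 0.44·80 + 0.34·290 = 207
CE = (207)² = 42849
Risk premium = EV − CE = 57978 − 42849 = 15129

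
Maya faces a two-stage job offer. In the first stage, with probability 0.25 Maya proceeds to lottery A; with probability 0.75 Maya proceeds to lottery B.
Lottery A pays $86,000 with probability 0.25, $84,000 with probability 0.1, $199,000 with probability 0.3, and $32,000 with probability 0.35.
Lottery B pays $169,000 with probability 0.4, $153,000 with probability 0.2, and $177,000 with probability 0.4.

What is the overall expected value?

EV(A) = 0.25 × 86000 + 0.1 × 84000 + 0.3 × 199000 + 0.35 × 32000 = 21500 + 8400 + 59700 + 11200 = 100800
EV(B) = 0.4 × 169000 + 0.2 × 153000 + 0.4 × 177000 = 67600 + 30600 + 70800 = 169000
Overall = 0.25 × 100800 + 0.75 × 169000 = 25200 + 126750 = 151950

$151,950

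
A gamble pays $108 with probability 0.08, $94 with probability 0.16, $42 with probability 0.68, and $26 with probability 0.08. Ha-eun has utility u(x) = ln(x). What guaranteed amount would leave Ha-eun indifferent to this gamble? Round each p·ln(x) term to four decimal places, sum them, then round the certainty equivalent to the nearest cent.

$49.59

E[u] = 0.08·ln(108) + 0.16·ln(94) + 0.68·ln(42) + 0.08·ln(26) = 0.3746 + 0.7269 + 2.5416 + 0.2606 = 3.9037
CE = e^3.9037 ≈ 49.59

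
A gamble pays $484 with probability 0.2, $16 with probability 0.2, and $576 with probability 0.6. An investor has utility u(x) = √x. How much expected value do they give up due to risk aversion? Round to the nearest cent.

$61.44

E[u] = 0.2·√484 + 0.2·√16 + 0.6·√576 = 0.2·22 + 0.2·4 + 0.6·24 = 19.6
CE = (19.6)² = 384.16
Risk premium = EV − CE = 445.6 − 384.16 = 61.44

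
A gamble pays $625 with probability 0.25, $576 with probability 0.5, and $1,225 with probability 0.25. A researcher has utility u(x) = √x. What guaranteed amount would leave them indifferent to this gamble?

$729

E[u] = 0.25·√625 + 0.5·√576 + 0.25·√1225 = 0.25·25 + 0.5·24 + 0.25·35 = 27
CE = (27)² = 729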